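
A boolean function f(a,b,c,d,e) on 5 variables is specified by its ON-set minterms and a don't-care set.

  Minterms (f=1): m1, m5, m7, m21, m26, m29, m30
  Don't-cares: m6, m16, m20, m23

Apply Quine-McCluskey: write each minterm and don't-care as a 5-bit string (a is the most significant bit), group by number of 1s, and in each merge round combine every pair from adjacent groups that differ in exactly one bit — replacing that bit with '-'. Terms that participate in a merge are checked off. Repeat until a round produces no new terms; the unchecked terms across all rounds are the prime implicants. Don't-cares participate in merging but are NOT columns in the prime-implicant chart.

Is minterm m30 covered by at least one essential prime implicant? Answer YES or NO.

Round 0: 00001✓ 00101✓ 00110✓ 00111✓ 10000✓ 10100✓ 10101✓ 10111✓ 11010✓ 11101✓ 11110✓
Round 1: -0101✓ -0111✓ 00-01 001-1✓ 0011- 1-101 10-00 101-1✓ 1010- 11-10
Round 2: -01-1
PIs = {-01-1, 00-01, 0011-, 1-101, 10-00, 1010-, 11-10}
Coverage chart:
  m1: 00-01 ←essential
  m5: -01-1,00-01
  m7: -01-1,0011-
  m21: -01-1,1-101,1010-
  m26: 11-10 ←essential
  m29: 1-101 ←essential
  m30: 11-10 ←essential
Essential: 00-01, 1-101, 11-10

YES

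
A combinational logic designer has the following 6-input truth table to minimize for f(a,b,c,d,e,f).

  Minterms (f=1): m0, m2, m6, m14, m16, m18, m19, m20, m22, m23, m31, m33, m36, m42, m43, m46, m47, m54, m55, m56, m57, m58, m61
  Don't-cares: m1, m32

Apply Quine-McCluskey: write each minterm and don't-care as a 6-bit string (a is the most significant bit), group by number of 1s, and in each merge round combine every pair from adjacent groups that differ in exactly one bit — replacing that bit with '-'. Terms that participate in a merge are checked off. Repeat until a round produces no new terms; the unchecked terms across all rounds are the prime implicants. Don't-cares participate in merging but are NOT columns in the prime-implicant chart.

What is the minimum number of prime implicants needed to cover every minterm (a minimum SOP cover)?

size-2^0 implicants → 000000(✓)  000001(✓)  000010(✓)  000110(✓)  001110(✓)  010000(✓)  010010(✓)  010011(✓)  010100(✓)  010110(✓)  010111(✓)  011111(✓)  100000(✓)  100001(✓)  100100(✓)  101010(✓)  101011(✓)  101110(✓)  101111(✓)  110110(✓)  110111(✓)  111000(✓)  111001(✓)  111010(✓)  111101(✓)
size-2^1 implicants → -00000(✓)  -00001(✓)  -01110  -10110(✓)  -10111(✓)  0-0000(✓)  0-0010(✓)  0-0110(✓)  00-110  000-10(✓)  0000-0(✓)  00000-(✓)  01-111  010-00(✓)  010-10(✓)  010-11(✓)  0100-0(✓)  01001-(✓)  0101-0(✓)  01011-(✓)  1-1010  100-00  10000-(✓)  101-10(✓)  101-11(✓)  10101-(✓)  10111-(✓)  11011-(✓)  111-01  1110-0  11100-
size-2^2 implicants → -0000-  -1011-  0-0-10  0-00-0  010--0  010-1-  101-1-
Unchecked terms (primes): -0000-, -01110, -1011-, 0-0-10, 0-00-0, 00-110, 01-111, 010--0, 010-1-, 1-1010, 100-00, 101-1-, 111-01, 1110-0, 11100-
Minterm coverage:
  m0 ⊆ -0000-,0-00-0
  m2 ⊆ 0-0-10,0-00-0
  m6 ⊆ 0-0-10,00-110
  m14 ⊆ -01110,00-110
  m16 ⊆ 0-00-0,010--0
  m18 ⊆ 0-0-10,0-00-0,010--0,010-1-
  m19 ⊆ 010-1- [E]
  m20 ⊆ 010--0 [E]
  m22 ⊆ -1011-,0-0-10,010--0,010-1-
  m23 ⊆ -1011-,01-111,010-1-
  m31 ⊆ 01-111 [E]
  m33 ⊆ -0000- [E]
  m36 ⊆ 100-00 [E]
  m42 ⊆ 1-1010,101-1-
  m43 ⊆ 101-1- [E]
  m46 ⊆ -01110,101-1-
  m47 ⊆ 101-1- [E]
  m54 ⊆ -1011- [E]
  m55 ⊆ -1011- [E]
  m56 ⊆ 1110-0,11100-
  m57 ⊆ 111-01,11100-
  m58 ⊆ 1-1010,1110-0
  m61 ⊆ 111-01 [E]
E = {-0000-, -1011-, 01-111, 010--0, 010-1-, 100-00, 101-1-, 111-01}
Petrick residual → -01110, 0-0-10, 1110-0
Cover = b'c'd'e' + b'cdef' + bc'de + a'c'ef' + a'bdef + a'bc'f' + a'bc'e + ab'c'e'f' + ab'ce + abce'f + abcd'f'  |cover|=11

11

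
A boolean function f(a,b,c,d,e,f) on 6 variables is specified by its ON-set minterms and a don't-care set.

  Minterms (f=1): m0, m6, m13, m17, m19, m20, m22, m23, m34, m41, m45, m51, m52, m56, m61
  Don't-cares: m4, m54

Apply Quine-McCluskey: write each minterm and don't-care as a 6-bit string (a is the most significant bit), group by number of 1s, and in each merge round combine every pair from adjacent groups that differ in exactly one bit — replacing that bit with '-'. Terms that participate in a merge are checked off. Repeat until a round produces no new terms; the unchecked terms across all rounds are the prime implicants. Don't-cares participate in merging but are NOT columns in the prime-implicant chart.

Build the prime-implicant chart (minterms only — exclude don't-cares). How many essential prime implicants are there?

size-2^0 implicants → 000000(✓)  000100(✓)  000110(✓)  001101(✓)  010001(✓)  010011(✓)  010100(✓)  010110(✓)  010111(✓)  100010  101001(✓)  101101(✓)  110011(✓)  110100(✓)  110110(✓)  111000  111101(✓)
size-2^1 implicants → -01101  -10011  -10100(✓)  -10110(✓)  0-0100(✓)  0-0110(✓)  000-00  0001-0(✓)  010-11  0100-1  0101-0(✓)  01011-  1-1101  101-01  1101-0(✓)
size-2^2 implicants → -101-0  0-01-0
Unchecked terms (primes): -01101, -10011, -101-0, 0-01-0, 000-00, 010-11, 0100-1, 01011-, 1-1101, 100010, 101-01, 111000
Minterm coverage:
  m0 ⊆ 000-00 [E]
  m6 ⊆ 0-01-0 [E]
  m13 ⊆ -01101 [E]
  m17 ⊆ 0100-1 [E]
  m19 ⊆ -10011,010-11,0100-1
  m20 ⊆ -101-0,0-01-0
  m22 ⊆ -101-0,0-01-0,01011-
  m23 ⊆ 010-11,01011-
  m34 ⊆ 100010 [E]
  m41 ⊆ 101-01 [E]
  m45 ⊆ -01101,1-1101,101-01
  m51 ⊆ -10011 [E]
  m52 ⊆ -101-0 [E]
  m56 ⊆ 111000 [E]
  m61 ⊆ 1-1101 [E]
E = {-01101, -10011, -101-0, 0-01-0, 000-00, 0100-1, 1-1101, 100010, 101-01, 111000}

10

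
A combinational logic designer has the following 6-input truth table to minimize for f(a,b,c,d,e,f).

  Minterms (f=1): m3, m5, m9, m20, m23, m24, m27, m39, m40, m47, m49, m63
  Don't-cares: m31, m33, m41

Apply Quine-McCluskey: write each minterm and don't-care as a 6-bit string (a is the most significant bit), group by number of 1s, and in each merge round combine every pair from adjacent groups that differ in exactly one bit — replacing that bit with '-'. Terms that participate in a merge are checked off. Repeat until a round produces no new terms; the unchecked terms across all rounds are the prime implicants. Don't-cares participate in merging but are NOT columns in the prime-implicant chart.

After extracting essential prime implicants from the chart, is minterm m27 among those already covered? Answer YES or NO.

Round 0: 000011 000101 001001✓ 010100 010111✓ 011000 011011✓ 011111✓ 100001✓ 100111✓ 101000✓ 101001✓ 101111✓ 110001✓ 111111✓
Round 1: -01001 -11111 01-111 011-11 1-0001 1-1111 10-001 10-111 10100-
PIs = {-01001, -11111, 000011, 000101, 01-111, 010100, 011-11, 011000, 1-0001, 1-1111, 10-001, 10-111, 10100-}
Coverage chart:
  m3: 000011 ←essential
  m5: 000101 ←essential
  m9: -01001 ←essential
  m20: 010100 ←essential
  m23: 01-111 ←essential
  m24: 011000 ←essential
  m27: 011-11 ←essential
  m39: 10-111 ←essential
  m40: 10100- ←essential
  m47: 1-1111,10-111
  m49: 1-0001 ←essential
  m63: -11111,1-1111
Essential: -01001, 000011, 000101, 01-111, 010100, 011-11, 011000, 1-0001, 10-111, 10100-

YES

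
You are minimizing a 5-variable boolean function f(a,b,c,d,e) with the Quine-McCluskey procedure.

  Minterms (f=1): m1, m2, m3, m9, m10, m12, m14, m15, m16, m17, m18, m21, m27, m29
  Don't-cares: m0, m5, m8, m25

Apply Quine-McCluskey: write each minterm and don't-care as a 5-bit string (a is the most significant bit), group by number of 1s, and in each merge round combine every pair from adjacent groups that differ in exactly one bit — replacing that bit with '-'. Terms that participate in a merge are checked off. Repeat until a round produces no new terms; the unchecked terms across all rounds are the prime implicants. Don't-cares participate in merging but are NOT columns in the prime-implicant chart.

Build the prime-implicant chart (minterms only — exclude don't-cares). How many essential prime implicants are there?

size-2^0 implicants → 00000(✓)  00001(✓)  00010(✓)  00011(✓)  00101(✓)  01000(✓)  01001(✓)  01010(✓)  01100(✓)  01110(✓)  01111(✓)  10000(✓)  10001(✓)  10010(✓)  10101(✓)  11001(✓)  11011(✓)  11101(✓)
size-2^1 implicants → -0000(✓)  -0001(✓)  -0010(✓)  -0101(✓)  -1001(✓)  0-000(✓)  0-001(✓)  0-010(✓)  00-01(✓)  000-0(✓)  000-1(✓)  0000-(✓)  0001-(✓)  01-00(✓)  01-10(✓)  010-0(✓)  0100-(✓)  011-0(✓)  0111-  1-001(✓)  1-101(✓)  10-01(✓)  100-0(✓)  1000-(✓)  11-01(✓)  110-1
size-2^2 implicants → --001  -0-01  -00-0  -000-  0-0-0  0-00-  000--  01--0  1--01
Unchecked terms (primes): --001, -0-01, -00-0, -000-, 0-0-0, 0-00-, 000--, 01--0, 0111-, 1--01, 110-1
Minterm coverage:
  m1 ⊆ --001,-0-01,-000-,0-00-,000--
  m2 ⊆ -00-0,0-0-0,000--
  m3 ⊆ 000-- [E]
  m9 ⊆ --001,0-00-
  m10 ⊆ 0-0-0,01--0
  m12 ⊆ 01--0 [E]
  m14 ⊆ 01--0,0111-
  m15 ⊆ 0111- [E]
  m16 ⊆ -00-0,-000-
  m17 ⊆ --001,-0-01,-000-,1--01
  m18 ⊆ -00-0 [E]
  m21 ⊆ -0-01,1--01
  m27 ⊆ 110-1 [E]
  m29 ⊆ 1--01 [E]
E = {-00-0, 000--, 01--0, 0111-, 1--01, 110-1}

6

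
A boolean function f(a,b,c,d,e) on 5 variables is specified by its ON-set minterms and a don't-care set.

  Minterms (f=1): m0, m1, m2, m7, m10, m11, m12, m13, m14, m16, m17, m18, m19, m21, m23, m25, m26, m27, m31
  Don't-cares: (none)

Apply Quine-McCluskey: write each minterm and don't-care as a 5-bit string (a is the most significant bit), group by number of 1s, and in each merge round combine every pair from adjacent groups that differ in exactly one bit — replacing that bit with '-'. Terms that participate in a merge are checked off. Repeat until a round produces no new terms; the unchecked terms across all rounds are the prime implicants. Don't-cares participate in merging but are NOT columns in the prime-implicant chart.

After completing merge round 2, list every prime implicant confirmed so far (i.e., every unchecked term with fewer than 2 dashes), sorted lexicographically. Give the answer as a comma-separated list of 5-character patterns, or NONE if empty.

-0111, 01-10, 011-0, 0110-

[col 0] 00000*, 00001*, 00010*, 00111*, 01010*, 01011*, 01100*, 01101*, 01110*, 10000*, 10001*, 10010*, 10011*, 10101*, 10111*, 11001*, 11010*, 11011*, 11111*
[col 1] -0000*, -0001*, -0010*, -0111, -1010*, -1011*, 0-010*, 000-0*, 0000-*, 01-10, 0101-*, 011-0, 0110-, 1-001*, 1-010*, 1-011*, 1-111*, 10-01*, 10-11*, 100-0*, 100-1*, 1000-*, 1001-*, 101-1*, 11-11*, 110-1*, 1101-*
[col 2] --010, -00-0, -000-, -101-, 1--11, 1-0-1, 1-01-, 10--1, 100--
Prime implicants: --010, -00-0, -000-, -0111, -101-, 01-10, 011-0, 0110-, 1--11, 1-0-1, 1-01-, 10--1, 100--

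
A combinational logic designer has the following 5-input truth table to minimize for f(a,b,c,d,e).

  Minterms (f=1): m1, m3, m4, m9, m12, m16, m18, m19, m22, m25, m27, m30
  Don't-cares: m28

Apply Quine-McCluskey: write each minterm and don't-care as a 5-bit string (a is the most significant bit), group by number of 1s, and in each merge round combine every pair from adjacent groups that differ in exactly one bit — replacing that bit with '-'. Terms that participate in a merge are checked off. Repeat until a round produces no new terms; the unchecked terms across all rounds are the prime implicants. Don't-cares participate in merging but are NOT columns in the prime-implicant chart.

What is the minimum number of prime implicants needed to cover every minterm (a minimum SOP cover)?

size-2^0 implicants → 00001(✓)  00011(✓)  00100(✓)  01001(✓)  01100(✓)  10000(✓)  10010(✓)  10011(✓)  10110(✓)  11001(✓)  11011(✓)  11100(✓)  11110(✓)
size-2^1 implicants → -0011  -1001  -1100  0-001  0-100  000-1  1-011  1-110  10-10  100-0  1001-  110-1  111-0
Unchecked terms (primes): -0011, -1001, -1100, 0-001, 0-100, 000-1, 1-011, 1-110, 10-10, 100-0, 1001-, 110-1, 111-0
Minterm coverage:
  m1 ⊆ 0-001,000-1
  m3 ⊆ -0011,000-1
  m4 ⊆ 0-100 [E]
  m9 ⊆ -1001,0-001
  m12 ⊆ -1100,0-100
  m16 ⊆ 100-0 [E]
  m18 ⊆ 10-10,100-0,1001-
  m19 ⊆ -0011,1-011,1001-
  m22 ⊆ 1-110,10-10
  m25 ⊆ -1001,110-1
  m27 ⊆ 1-011,110-1
  m30 ⊆ 1-110,111-0
E = {0-100, 100-0}
Petrick residual → -0011, 0-001, 1-110, 110-1
Cover = b'c'de + a'c'd'e + a'cd'e' + acde' + ab'c'e' + abc'e  |cover|=6

6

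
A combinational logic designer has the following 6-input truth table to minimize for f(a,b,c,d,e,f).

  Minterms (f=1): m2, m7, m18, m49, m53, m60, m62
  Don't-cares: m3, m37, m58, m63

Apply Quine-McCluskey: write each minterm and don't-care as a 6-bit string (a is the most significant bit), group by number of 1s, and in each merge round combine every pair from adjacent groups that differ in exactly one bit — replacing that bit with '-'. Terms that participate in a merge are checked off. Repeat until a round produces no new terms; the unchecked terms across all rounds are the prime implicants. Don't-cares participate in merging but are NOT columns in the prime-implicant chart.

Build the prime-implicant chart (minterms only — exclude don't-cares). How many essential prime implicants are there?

size-2^0 implicants → 000010(✓)  000011(✓)  000111(✓)  010010(✓)  100101(✓)  110001(✓)  110101(✓)  111010(✓)  111100(✓)  111110(✓)  111111(✓)
size-2^1 implicants → 0-0010  000-11  00001-  1-0101  110-01  111-10  1111-0  11111-
Unchecked terms (primes): 0-0010, 000-11, 00001-, 1-0101, 110-01, 111-10, 1111-0, 11111-
Minterm coverage:
  m2 ⊆ 0-0010,00001-
  m7 ⊆ 000-11 [E]
  m18 ⊆ 0-0010 [E]
  m49 ⊆ 110-01 [E]
  m53 ⊆ 1-0101,110-01
  m60 ⊆ 1111-0 [E]
  m62 ⊆ 111-10,1111-0,11111-
E = {0-0010, 000-11, 110-01, 1111-0}

4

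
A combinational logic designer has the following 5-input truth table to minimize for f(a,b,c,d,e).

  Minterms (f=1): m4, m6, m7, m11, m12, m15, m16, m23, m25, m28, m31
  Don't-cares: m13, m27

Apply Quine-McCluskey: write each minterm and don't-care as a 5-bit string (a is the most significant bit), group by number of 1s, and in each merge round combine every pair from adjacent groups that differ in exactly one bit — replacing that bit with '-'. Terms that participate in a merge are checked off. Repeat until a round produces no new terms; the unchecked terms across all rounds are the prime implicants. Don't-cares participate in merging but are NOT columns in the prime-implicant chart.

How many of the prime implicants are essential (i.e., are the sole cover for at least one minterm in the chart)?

5

size-2^0 implicants → 00100(✓)  00110(✓)  00111(✓)  01011(✓)  01100(✓)  01101(✓)  01111(✓)  10000  10111(✓)  11001(✓)  11011(✓)  11100(✓)  11111(✓)
size-2^1 implicants → -0111(✓)  -1011(✓)  -1100  -1111(✓)  0-100  0-111(✓)  001-0  0011-  01-11(✓)  011-1  0110-  1-111(✓)  11-11(✓)  110-1
size-2^2 implicants → --111  -1-11
Unchecked terms (primes): --111, -1-11, -1100, 0-100, 001-0, 0011-, 011-1, 0110-, 10000, 110-1
Minterm coverage:
  m4 ⊆ 0-100,001-0
  m6 ⊆ 001-0,0011-
  m7 ⊆ --111,0011-
  m11 ⊆ -1-11 [E]
  m12 ⊆ -1100,0-100,0110-
  m15 ⊆ --111,-1-11,011-1
  m16 ⊆ 10000 [E]
  m23 ⊆ --111 [E]
  m25 ⊆ 110-1 [E]
  m28 ⊆ -1100 [E]
  m31 ⊆ --111,-1-11
E = {--111, -1-11, -1100, 10000, 110-1}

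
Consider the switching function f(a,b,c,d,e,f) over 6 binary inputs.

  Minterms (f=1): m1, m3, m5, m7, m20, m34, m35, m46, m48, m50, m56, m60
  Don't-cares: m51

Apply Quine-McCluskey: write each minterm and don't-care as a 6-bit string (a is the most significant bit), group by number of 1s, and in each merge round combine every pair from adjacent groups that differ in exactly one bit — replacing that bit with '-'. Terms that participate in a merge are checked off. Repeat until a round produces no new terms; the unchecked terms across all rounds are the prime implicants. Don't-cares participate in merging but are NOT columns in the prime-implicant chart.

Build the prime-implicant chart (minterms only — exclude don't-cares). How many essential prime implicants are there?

5

size-2^0 implicants → 000001(✓)  000011(✓)  000101(✓)  000111(✓)  010100  100010(✓)  100011(✓)  101110  110000(✓)  110010(✓)  110011(✓)  111000(✓)  111100(✓)
size-2^1 implicants → -00011  000-01(✓)  000-11(✓)  0000-1(✓)  0001-1(✓)  1-0010(✓)  1-0011(✓)  10001-(✓)  11-000  1100-0  11001-(✓)  111-00
size-2^2 implicants → 000--1  1-001-
Unchecked terms (primes): -00011, 000--1, 010100, 1-001-, 101110, 11-000, 1100-0, 111-00
Minterm coverage:
  m1 ⊆ 000--1 [E]
  m3 ⊆ -00011,000--1
  m5 ⊆ 000--1 [E]
  m7 ⊆ 000--1 [E]
  m20 ⊆ 010100 [E]
  m34 ⊆ 1-001- [E]
  m35 ⊆ -00011,1-001-
  m46 ⊆ 101110 [E]
  m48 ⊆ 11-000,1100-0
  m50 ⊆ 1-001-,1100-0
  m56 ⊆ 11-000,111-00
  m60 ⊆ 111-00 [E]
E = {000--1, 010100, 1-001-, 101110, 111-00}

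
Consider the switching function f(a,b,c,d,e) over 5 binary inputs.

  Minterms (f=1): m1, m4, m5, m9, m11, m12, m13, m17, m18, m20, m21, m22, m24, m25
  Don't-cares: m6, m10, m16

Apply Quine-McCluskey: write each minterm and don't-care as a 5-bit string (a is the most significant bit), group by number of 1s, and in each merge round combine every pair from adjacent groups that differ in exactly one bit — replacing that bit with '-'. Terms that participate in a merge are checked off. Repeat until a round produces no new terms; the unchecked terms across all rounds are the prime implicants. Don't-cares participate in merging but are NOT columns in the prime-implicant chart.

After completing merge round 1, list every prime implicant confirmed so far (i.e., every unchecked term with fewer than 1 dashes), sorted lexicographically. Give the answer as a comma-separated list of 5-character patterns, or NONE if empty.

[col 0] 00001*, 00100*, 00101*, 00110*, 01001*, 01010*, 01011*, 01100*, 01101*, 10000*, 10001*, 10010*, 10100*, 10101*, 10110*, 11000*, 11001*
[col 1] -0001*, -0100*, -0101*, -0110*, -1001*, 0-001*, 0-100*, 0-101*, 00-01*, 001-0*, 0010-*, 01-01*, 010-1, 0101-, 0110-*, 1-000*, 1-001*, 10-00*, 10-01*, 10-10*, 100-0*, 1000-*, 101-0*, 1010-*, 1100-*
[col 2] --001, -0-01, -01-0, -010-, 0--01, 0-10-, 1-00-, 10--0, 10-0-
Prime implicants: --001, -0-01, -01-0, -010-, 0--01, 0-10-, 010-1, 0101-, 1-00-, 10--0, 10-0-

NONE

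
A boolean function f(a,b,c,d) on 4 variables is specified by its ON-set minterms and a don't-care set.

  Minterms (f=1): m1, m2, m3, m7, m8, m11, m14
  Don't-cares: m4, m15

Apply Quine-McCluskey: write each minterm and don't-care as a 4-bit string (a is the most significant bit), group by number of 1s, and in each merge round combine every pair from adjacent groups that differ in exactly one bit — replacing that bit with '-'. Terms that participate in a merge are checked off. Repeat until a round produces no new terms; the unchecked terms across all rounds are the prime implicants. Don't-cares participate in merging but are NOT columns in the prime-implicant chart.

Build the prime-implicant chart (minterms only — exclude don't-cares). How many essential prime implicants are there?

5

[col 0] 0001*, 0010*, 0011*, 0100, 0111*, 1000, 1011*, 1110*, 1111*
[col 1] -011*, -111*, 0-11*, 00-1, 001-, 1-11*, 111-
[col 2] --11
Prime implicants: --11, 00-1, 001-, 0100, 1000, 111-
PI chart (minterm → PIs covering it):
  1 | 00-1  (sole → essential)
  2 | 001-  (sole → essential)
  3 | --11,00-1,001-
  7 | --11  (sole → essential)
  8 | 1000  (sole → essential)
  11 | --11  (sole → essential)
  14 | 111-  (sole → essential)
Essential prime implicants: --11, 00-1, 001-, 1000, 111-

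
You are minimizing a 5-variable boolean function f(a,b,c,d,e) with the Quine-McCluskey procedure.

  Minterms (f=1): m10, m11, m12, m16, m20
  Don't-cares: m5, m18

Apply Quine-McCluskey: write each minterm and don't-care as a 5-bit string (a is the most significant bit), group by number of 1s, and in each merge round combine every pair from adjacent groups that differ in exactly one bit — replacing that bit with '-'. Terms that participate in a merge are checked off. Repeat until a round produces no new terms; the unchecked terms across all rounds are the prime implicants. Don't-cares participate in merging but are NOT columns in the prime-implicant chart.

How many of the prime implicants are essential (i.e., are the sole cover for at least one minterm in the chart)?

Round 0: 00101 01010✓ 01011✓ 01100 10000✓ 10010✓ 10100✓
Round 1: 0101- 10-00 100-0
PIs = {00101, 0101-, 01100, 10-00, 100-0}
Coverage chart:
  m10: 0101- ←essential
  m11: 0101- ←essential
  m12: 01100 ←essential
  m16: 10-00,100-0
  m20: 10-00 ←essential
Essential: 0101-, 01100, 10-00

3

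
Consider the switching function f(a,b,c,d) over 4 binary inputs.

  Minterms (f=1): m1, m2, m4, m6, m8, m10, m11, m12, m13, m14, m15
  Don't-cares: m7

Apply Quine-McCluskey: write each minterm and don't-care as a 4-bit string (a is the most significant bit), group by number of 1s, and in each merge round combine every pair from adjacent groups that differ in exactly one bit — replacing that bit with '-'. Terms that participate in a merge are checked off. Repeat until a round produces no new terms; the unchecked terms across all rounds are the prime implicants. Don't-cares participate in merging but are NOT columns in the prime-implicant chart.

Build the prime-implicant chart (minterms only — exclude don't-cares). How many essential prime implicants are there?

size-2^0 implicants → 0001  0010(✓)  0100(✓)  0110(✓)  0111(✓)  1000(✓)  1010(✓)  1011(✓)  1100(✓)  1101(✓)  1110(✓)  1111(✓)
size-2^1 implicants → -010(✓)  -100(✓)  -110(✓)  -111(✓)  0-10(✓)  01-0(✓)  011-(✓)  1-00(✓)  1-10(✓)  1-11(✓)  10-0(✓)  101-(✓)  11-0(✓)  11-1(✓)  110-(✓)  111-(✓)
size-2^2 implicants → --10  -1-0  -11-  1--0  1-1-  11--
Unchecked terms (primes): --10, -1-0, -11-, 0001, 1--0, 1-1-, 11--
Minterm coverage:
  m1 ⊆ 0001 [E]
  m2 ⊆ --10 [E]
  m4 ⊆ -1-0 [E]
  m6 ⊆ --10,-1-0,-11-
  m8 ⊆ 1--0 [E]
  m10 ⊆ --10,1--0,1-1-
  m11 ⊆ 1-1- [E]
  m12 ⊆ -1-0,1--0,11--
  m13 ⊆ 11-- [E]
  m14 ⊆ --10,-1-0,-11-,1--0,1-1-,11--
  m15 ⊆ -11-,1-1-,11--
E = {--10, -1-0, 0001, 1--0, 1-1-, 11--}

6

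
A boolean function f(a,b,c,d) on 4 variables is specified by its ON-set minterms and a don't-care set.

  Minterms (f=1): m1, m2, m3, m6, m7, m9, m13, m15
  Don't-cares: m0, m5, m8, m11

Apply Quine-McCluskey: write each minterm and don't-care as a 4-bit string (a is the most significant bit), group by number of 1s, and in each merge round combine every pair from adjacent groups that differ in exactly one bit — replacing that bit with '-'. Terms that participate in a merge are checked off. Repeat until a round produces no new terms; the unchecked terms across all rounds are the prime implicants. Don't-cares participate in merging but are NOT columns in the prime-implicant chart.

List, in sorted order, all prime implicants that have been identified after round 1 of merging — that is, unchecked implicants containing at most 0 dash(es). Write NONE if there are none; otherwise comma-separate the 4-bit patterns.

NONE

Round 0: 0000✓ 0001✓ 0010✓ 0011✓ 0101✓ 0110✓ 0111✓ 1000✓ 1001✓ 1011✓ 1101✓ 1111✓
Round 1: -000✓ -001✓ -011✓ -101✓ -111✓ 0-01✓ 0-10✓ 0-11✓ 00-0✓ 00-1✓ 000-✓ 001-✓ 01-1✓ 011-✓ 1-01✓ 1-11✓ 10-1✓ 100-✓ 11-1✓
Round 2: --01✓ --11✓ -0-1✓ -00- -1-1✓ 0--1✓ 0-1- 00-- 1--1✓
Round 3: ---1
PIs = {---1, -00-, 0-1-, 00--}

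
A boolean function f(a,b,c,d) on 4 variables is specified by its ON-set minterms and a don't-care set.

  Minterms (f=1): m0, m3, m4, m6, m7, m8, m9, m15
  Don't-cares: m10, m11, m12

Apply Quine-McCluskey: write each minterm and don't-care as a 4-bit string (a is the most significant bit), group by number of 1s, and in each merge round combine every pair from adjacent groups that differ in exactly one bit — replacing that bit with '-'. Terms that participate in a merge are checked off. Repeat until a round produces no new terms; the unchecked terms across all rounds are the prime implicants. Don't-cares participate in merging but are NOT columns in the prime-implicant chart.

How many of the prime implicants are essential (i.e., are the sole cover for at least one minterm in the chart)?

3

Round 0: 0000✓ 0011✓ 0100✓ 0110✓ 0111✓ 1000✓ 1001✓ 1010✓ 1011✓ 1100✓ 1111✓
Round 1: -000✓ -011✓ -100✓ -111✓ 0-00✓ 0-11✓ 01-0 011- 1-00✓ 1-11✓ 10-0✓ 10-1✓ 100-✓ 101-✓
Round 2: --00 --11 10--
PIs = {--00, --11, 01-0, 011-, 10--}
Coverage chart:
  m0: --00 ←essential
  m3: --11 ←essential
  m4: --00,01-0
  m6: 01-0,011-
  m7: --11,011-
  m8: --00,10--
  m9: 10-- ←essential
  m15: --11 ←essential
Essential: --00, --11, 10--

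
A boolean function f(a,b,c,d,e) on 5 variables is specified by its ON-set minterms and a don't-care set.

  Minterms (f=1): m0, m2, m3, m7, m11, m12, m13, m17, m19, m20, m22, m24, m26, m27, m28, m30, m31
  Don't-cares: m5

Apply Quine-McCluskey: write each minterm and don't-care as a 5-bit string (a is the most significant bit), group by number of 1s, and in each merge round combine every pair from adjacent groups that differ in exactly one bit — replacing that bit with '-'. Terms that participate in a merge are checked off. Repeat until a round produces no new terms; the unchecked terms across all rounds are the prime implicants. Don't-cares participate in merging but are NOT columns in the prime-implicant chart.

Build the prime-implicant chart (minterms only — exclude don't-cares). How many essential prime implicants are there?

6

[col 0] 00000*, 00010*, 00011*, 00101*, 00111*, 01011*, 01100*, 01101*, 10001*, 10011*, 10100*, 10110*, 11000*, 11010*, 11011*, 11100*, 11110*, 11111*
[col 1] -0011*, -1011*, -1100, 0-011*, 0-101, 00-11, 000-0, 0001-, 001-1, 0110-, 1-011*, 1-100*, 1-110*, 100-1, 101-0*, 11-00*, 11-10*, 11-11*, 110-0*, 1101-*, 111-0*, 1111-*
[col 2] --011, 1-1-0, 11--0, 11-1-
Prime implicants: --011, -1100, 0-101, 00-11, 000-0, 0001-, 001-1, 0110-, 1-1-0, 100-1, 11--0, 11-1-
PI chart (minterm → PIs covering it):
  0 | 000-0  (sole → essential)
  2 | 000-0,0001-
  3 | --011,00-11,0001-
  7 | 00-11,001-1
  11 | --011  (sole → essential)
  12 | -1100,0110-
  13 | 0-101,0110-
  17 | 100-1  (sole → essential)
  19 | --011,100-1
  20 | 1-1-0  (sole → essential)
  22 | 1-1-0  (sole → essential)
  24 | 11--0  (sole → essential)
  26 | 11--0,11-1-
  27 | --011,11-1-
  28 | -1100,1-1-0,11--0
  30 | 1-1-0,11--0,11-1-
  31 | 11-1-  (sole → essential)
Essential prime implicants: --011, 000-0, 1-1-0, 100-1, 11--0, 11-1-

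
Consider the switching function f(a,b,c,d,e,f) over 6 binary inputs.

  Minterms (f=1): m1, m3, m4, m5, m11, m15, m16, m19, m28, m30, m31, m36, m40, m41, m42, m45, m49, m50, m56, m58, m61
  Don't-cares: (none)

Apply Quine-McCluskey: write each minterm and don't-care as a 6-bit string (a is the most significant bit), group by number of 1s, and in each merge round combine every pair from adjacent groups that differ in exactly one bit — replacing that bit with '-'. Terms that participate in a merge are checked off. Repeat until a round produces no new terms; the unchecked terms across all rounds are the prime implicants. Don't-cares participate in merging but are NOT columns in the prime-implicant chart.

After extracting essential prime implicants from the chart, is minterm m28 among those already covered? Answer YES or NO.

YES

Round 0: 000001✓ 000011✓ 000100✓ 000101✓ 001011✓ 001111✓ 010000 010011✓ 011100✓ 011110✓ 011111✓ 100100✓ 101000✓ 101001✓ 101010✓ 101101✓ 110001 110010✓ 111000✓ 111010✓ 111101✓
Round 1: -00100 0-0011 0-1111 00-011 000-01 0000-1 00010- 001-11 0111-0 01111- 1-1000✓ 1-1010✓ 1-1101 101-01 1010-0✓ 10100- 11-010 1110-0✓
Round 2: 1-10-0
PIs = {-00100, 0-0011, 0-1111, 00-011, 000-01, 0000-1, 00010-, 001-11, 010000, 0111-0, 01111-, 1-10-0, 1-1101, 101-01, 10100-, 11-010, 110001}
Coverage chart:
  m1: 000-01,0000-1
  m3: 0-0011,00-011,0000-1
  m4: -00100,00010-
  m5: 000-01,00010-
  m11: 00-011,001-11
  m15: 0-1111,001-11
  m16: 010000 ←essential
  m19: 0-0011 ←essential
  m28: 0111-0 ←essential
  m30: 0111-0,01111-
  m31: 0-1111,01111-
  m36: -00100 ←essential
  m40: 1-10-0,10100-
  m41: 101-01,10100-
  m42: 1-10-0 ←essential
  m45: 1-1101,101-01
  m49: 110001 ←essential
  m50: 11-010 ←essential
  m56: 1-10-0 ←essential
  m58: 1-10-0,11-010
  m61: 1-1101 ←essential
Essential: -00100, 0-0011, 010000, 0111-0, 1-10-0, 1-1101, 11-010, 110001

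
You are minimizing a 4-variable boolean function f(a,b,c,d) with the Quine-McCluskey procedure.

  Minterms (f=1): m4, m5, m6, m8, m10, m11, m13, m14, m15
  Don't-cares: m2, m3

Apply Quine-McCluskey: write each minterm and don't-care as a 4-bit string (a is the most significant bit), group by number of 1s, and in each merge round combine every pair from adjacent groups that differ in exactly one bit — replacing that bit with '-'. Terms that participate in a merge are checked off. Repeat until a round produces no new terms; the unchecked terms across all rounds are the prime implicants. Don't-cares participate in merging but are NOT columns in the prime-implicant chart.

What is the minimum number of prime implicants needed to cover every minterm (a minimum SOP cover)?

4

[col 0] 0010*, 0011*, 0100*, 0101*, 0110*, 1000*, 1010*, 1011*, 1101*, 1110*, 1111*
[col 1] -010*, -011*, -101, -110*, 0-10*, 001-*, 01-0, 010-, 1-10*, 1-11*, 10-0, 101-*, 11-1, 111-*
[col 2] --10, -01-, 1-1-
Prime implicants: --10, -01-, -101, 01-0, 010-, 1-1-, 10-0, 11-1
PI chart (minterm → PIs covering it):
  4 | 01-0,010-
  5 | -101,010-
  6 | --10,01-0
  8 | 10-0  (sole → essential)
  10 | --10,-01-,1-1-,10-0
  11 | -01-,1-1-
  13 | -101,11-1
  14 | --10,1-1-
  15 | 1-1-,11-1
Essential prime implicants: 10-0
Petrick residual → -101, 01-0, 1-1-
Minimum SOP uses 4 PIs: bc'd + a'bd' + ac + ab'd'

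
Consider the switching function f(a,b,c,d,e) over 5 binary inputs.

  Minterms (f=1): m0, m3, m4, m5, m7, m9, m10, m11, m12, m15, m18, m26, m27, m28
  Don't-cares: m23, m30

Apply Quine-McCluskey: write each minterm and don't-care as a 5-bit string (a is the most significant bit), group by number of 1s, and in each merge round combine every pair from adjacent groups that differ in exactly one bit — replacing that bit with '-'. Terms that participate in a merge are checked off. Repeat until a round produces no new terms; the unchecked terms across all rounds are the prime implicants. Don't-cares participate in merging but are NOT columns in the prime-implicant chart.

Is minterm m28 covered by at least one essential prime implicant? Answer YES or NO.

Round 0: 00000✓ 00011✓ 00100✓ 00101✓ 00111✓ 01001✓ 01010✓ 01011✓ 01100✓ 01111✓ 10010✓ 10111✓ 11010✓ 11011✓ 11100✓ 11110✓
Round 1: -0111 -1010✓ -1011✓ -1100 0-011✓ 0-100 0-111✓ 00-00 00-11✓ 001-1 0010- 01-11✓ 010-1 0101-✓ 1-010 11-10 1101-✓ 111-0
Round 2: -101- 0--11
PIs = {-0111, -101-, -1100, 0--11, 0-100, 00-00, 001-1, 0010-, 010-1, 1-010, 11-10, 111-0}
Coverage chart:
  m0: 00-00 ←essential
  m3: 0--11 ←essential
  m4: 0-100,00-00,0010-
  m5: 001-1,0010-
  m7: -0111,0--11,001-1
  m9: 010-1 ←essential
  m10: -101- ←essential
  m11: -101-,0--11,010-1
  m12: -1100,0-100
  m15: 0--11 ←essential
  m18: 1-010 ←essential
  m26: -101-,1-010,11-10
  m27: -101- ←essential
  m28: -1100,111-0
Essential: -101-, 0--11, 00-00, 010-1, 1-010

NO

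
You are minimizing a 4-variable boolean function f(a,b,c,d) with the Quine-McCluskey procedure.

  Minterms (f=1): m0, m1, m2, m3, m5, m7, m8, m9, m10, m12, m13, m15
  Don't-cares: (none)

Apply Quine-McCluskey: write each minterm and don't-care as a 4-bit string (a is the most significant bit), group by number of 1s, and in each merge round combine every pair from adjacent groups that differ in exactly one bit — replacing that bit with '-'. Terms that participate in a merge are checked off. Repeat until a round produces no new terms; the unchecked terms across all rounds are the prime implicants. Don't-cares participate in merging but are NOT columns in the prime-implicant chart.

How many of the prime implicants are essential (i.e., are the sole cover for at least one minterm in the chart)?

3

Round 0: 0000✓ 0001✓ 0010✓ 0011✓ 0101✓ 0111✓ 1000✓ 1001✓ 1010✓ 1100✓ 1101✓ 1111✓
Round 1: -000✓ -001✓ -010✓ -101✓ -111✓ 0-01✓ 0-11✓ 00-0✓ 00-1✓ 000-✓ 001-✓ 01-1✓ 1-00✓ 1-01✓ 10-0✓ 100-✓ 11-1✓ 110-✓
Round 2: --01 -0-0 -00- -1-1 0--1 00-- 1-0-
PIs = {--01, -0-0, -00-, -1-1, 0--1, 00--, 1-0-}
Coverage chart:
  m0: -0-0,-00-,00--
  m1: --01,-00-,0--1,00--
  m2: -0-0,00--
  m3: 0--1,00--
  m5: --01,-1-1,0--1
  m7: -1-1,0--1
  m8: -0-0,-00-,1-0-
  m9: --01,-00-,1-0-
  m10: -0-0 ←essential
  m12: 1-0- ←essential
  m13: --01,-1-1,1-0-
  m15: -1-1 ←essential
Essential: -0-0, -1-1, 1-0-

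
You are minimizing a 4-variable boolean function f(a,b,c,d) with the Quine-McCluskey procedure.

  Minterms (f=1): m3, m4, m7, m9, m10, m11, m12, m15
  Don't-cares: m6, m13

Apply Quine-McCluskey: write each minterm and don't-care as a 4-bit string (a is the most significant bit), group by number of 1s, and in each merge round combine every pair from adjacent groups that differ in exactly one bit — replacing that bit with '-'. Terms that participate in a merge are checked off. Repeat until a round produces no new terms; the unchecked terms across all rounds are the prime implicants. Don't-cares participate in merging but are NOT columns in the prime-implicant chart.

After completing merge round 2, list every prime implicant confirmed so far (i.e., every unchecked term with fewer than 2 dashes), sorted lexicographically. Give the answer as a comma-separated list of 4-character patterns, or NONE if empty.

[col 0] 0011*, 0100*, 0110*, 0111*, 1001*, 1010*, 1011*, 1100*, 1101*, 1111*
[col 1] -011*, -100, -111*, 0-11*, 01-0, 011-, 1-01*, 1-11*, 10-1*, 101-, 11-1*, 110-
[col 2] --11, 1--1
Prime implicants: --11, -100, 01-0, 011-, 1--1, 101-, 110-

-100, 01-0, 011-, 101-, 110-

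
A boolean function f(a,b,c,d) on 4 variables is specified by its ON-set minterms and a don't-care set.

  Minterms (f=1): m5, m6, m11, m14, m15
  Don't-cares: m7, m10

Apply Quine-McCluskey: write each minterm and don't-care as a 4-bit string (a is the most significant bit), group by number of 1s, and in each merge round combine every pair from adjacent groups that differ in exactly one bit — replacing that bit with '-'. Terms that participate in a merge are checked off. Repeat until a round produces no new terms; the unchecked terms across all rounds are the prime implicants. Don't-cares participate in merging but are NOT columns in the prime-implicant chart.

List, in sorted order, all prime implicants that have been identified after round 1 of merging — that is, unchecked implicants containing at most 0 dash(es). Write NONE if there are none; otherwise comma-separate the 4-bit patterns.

Round 0: 0101✓ 0110✓ 0111✓ 1010✓ 1011✓ 1110✓ 1111✓
Round 1: -110✓ -111✓ 01-1 011-✓ 1-10✓ 1-11✓ 101-✓ 111-✓
Round 2: -11- 1-1-
PIs = {-11-, 01-1, 1-1-}

NONE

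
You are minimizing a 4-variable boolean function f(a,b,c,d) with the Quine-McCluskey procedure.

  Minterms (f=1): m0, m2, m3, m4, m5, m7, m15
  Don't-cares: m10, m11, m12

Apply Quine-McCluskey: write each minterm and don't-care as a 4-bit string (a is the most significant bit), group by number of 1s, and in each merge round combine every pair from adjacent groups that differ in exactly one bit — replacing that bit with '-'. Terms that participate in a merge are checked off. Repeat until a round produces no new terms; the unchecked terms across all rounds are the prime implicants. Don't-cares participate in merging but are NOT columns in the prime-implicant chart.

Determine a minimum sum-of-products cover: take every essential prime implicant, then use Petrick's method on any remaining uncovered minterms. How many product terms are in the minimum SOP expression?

3

Round 0: 0000✓ 0010✓ 0011✓ 0100✓ 0101✓ 0111✓ 1010✓ 1011✓ 1100✓ 1111✓
Round 1: -010✓ -011✓ -100 -111✓ 0-00 0-11✓ 00-0 001-✓ 01-1 010- 1-11✓ 101-✓
Round 2: --11 -01-
PIs = {--11, -01-, -100, 0-00, 00-0, 01-1, 010-}
Coverage chart:
  m0: 0-00,00-0
  m2: -01-,00-0
  m3: --11,-01-
  m4: -100,0-00,010-
  m5: 01-1,010-
  m7: --11,01-1
  m15: --11 ←essential
Essential: --11
Petrick residual → 00-0, 010-
Min cover (3 terms): cd + a'b'd' + a'bc'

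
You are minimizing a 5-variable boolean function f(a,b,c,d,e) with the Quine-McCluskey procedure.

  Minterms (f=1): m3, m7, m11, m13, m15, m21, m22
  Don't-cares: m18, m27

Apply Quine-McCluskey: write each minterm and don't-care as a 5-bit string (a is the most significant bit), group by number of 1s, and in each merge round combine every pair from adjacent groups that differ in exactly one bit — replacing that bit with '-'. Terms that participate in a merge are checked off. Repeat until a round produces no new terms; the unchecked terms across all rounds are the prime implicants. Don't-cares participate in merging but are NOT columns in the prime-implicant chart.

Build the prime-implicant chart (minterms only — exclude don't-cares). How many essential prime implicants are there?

4

Round 0: 00011✓ 00111✓ 01011✓ 01101✓ 01111✓ 10010✓ 10101 10110✓ 11011✓
Round 1: -1011 0-011✓ 0-111✓ 00-11✓ 01-11✓ 011-1 10-10
Round 2: 0--11
PIs = {-1011, 0--11, 011-1, 10-10, 10101}
Coverage chart:
  m3: 0--11 ←essential
  m7: 0--11 ←essential
  m11: -1011,0--11
  m13: 011-1 ←essential
  m15: 0--11,011-1
  m21: 10101 ←essential
  m22: 10-10 ←essential
Essential: 0--11, 011-1, 10-10, 10101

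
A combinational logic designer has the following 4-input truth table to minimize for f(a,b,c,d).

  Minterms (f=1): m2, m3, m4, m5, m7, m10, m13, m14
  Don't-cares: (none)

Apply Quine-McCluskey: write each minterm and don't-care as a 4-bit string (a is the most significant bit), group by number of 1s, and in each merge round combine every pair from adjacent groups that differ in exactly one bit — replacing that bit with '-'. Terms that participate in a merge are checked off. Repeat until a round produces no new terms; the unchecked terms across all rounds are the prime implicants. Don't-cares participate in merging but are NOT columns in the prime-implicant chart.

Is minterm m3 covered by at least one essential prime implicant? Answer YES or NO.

Round 0: 0010✓ 0011✓ 0100✓ 0101✓ 0111✓ 1010✓ 1101✓ 1110✓
Round 1: -010 -101 0-11 001- 01-1 010- 1-10
PIs = {-010, -101, 0-11, 001-, 01-1, 010-, 1-10}
Coverage chart:
  m2: -010,001-
  m3: 0-11,001-
  m4: 010- ←essential
  m5: -101,01-1,010-
  m7: 0-11,01-1
  m10: -010,1-10
  m13: -101 ←essential
  m14: 1-10 ←essential
Essential: -101, 010-, 1-10

NO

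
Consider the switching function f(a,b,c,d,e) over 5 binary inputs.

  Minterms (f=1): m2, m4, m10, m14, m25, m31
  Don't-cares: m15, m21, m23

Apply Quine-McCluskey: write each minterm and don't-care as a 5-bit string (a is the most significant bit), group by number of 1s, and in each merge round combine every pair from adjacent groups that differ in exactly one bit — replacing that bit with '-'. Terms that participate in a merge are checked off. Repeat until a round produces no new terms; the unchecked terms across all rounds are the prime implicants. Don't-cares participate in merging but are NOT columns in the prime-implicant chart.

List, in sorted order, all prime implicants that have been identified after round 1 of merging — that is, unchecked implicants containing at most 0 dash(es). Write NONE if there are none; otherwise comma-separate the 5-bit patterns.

size-2^0 implicants → 00010(✓)  00100  01010(✓)  01110(✓)  01111(✓)  10101(✓)  10111(✓)  11001  11111(✓)
size-2^1 implicants → -1111  0-010  01-10  0111-  1-111  101-1
Unchecked terms (primes): -1111, 0-010, 00100, 01-10, 0111-, 1-111, 101-1, 11001

00100, 11001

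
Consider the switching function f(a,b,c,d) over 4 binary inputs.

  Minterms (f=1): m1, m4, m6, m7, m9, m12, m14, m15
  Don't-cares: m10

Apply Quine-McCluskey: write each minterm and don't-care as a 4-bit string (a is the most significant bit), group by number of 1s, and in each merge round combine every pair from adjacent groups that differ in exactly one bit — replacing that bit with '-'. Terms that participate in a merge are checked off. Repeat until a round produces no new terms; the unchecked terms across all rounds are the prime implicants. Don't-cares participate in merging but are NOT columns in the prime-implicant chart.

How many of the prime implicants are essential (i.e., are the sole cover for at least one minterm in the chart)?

[col 0] 0001*, 0100*, 0110*, 0111*, 1001*, 1010*, 1100*, 1110*, 1111*
[col 1] -001, -100*, -110*, -111*, 01-0*, 011-*, 1-10, 11-0*, 111-*
[col 2] -1-0, -11-
Prime implicants: -001, -1-0, -11-, 1-10
PI chart (minterm → PIs covering it):
  1 | -001  (sole → essential)
  4 | -1-0  (sole → essential)
  6 | -1-0,-11-
  7 | -11-  (sole → essential)
  9 | -001  (sole → essential)
  12 | -1-0  (sole → essential)
  14 | -1-0,-11-,1-10
  15 | -11-  (sole → essential)
Essential prime implicants: -001, -1-0, -11-

3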